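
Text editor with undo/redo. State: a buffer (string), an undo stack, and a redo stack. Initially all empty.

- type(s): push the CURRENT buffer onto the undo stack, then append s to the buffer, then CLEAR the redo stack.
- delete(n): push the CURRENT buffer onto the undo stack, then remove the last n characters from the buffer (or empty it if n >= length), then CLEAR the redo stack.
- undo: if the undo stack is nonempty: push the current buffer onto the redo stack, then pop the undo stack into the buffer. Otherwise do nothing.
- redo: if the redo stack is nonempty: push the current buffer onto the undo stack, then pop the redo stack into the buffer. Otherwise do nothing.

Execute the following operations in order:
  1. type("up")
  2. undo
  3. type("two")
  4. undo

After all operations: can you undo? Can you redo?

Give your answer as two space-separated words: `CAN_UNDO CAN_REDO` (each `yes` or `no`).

After op 1 (type): buf='up' undo_depth=1 redo_depth=0
After op 2 (undo): buf='(empty)' undo_depth=0 redo_depth=1
After op 3 (type): buf='two' undo_depth=1 redo_depth=0
After op 4 (undo): buf='(empty)' undo_depth=0 redo_depth=1

Answer: no yes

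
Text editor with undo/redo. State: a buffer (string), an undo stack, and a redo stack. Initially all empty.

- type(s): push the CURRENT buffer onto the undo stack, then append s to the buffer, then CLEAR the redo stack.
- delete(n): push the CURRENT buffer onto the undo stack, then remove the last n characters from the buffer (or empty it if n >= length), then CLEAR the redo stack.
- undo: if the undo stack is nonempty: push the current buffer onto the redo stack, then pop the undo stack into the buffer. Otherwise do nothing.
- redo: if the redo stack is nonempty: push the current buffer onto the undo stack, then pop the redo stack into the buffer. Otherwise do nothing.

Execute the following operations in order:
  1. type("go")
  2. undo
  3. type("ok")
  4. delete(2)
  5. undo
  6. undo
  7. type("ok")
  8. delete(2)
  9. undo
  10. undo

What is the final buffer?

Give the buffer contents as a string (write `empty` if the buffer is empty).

After op 1 (type): buf='go' undo_depth=1 redo_depth=0
After op 2 (undo): buf='(empty)' undo_depth=0 redo_depth=1
After op 3 (type): buf='ok' undo_depth=1 redo_depth=0
After op 4 (delete): buf='(empty)' undo_depth=2 redo_depth=0
After op 5 (undo): buf='ok' undo_depth=1 redo_depth=1
After op 6 (undo): buf='(empty)' undo_depth=0 redo_depth=2
After op 7 (type): buf='ok' undo_depth=1 redo_depth=0
After op 8 (delete): buf='(empty)' undo_depth=2 redo_depth=0
After op 9 (undo): buf='ok' undo_depth=1 redo_depth=1
After op 10 (undo): buf='(empty)' undo_depth=0 redo_depth=2

Answer: empty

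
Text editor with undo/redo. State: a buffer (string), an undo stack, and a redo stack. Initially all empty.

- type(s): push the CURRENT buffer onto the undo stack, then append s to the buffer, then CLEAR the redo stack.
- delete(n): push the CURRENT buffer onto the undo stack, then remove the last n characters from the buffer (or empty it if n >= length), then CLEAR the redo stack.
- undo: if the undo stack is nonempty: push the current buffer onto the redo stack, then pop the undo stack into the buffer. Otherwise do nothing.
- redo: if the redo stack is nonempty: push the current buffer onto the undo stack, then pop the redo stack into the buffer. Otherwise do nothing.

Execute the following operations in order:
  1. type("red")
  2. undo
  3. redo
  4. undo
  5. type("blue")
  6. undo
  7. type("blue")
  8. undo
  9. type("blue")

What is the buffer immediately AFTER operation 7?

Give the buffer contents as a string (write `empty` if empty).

After op 1 (type): buf='red' undo_depth=1 redo_depth=0
After op 2 (undo): buf='(empty)' undo_depth=0 redo_depth=1
After op 3 (redo): buf='red' undo_depth=1 redo_depth=0
After op 4 (undo): buf='(empty)' undo_depth=0 redo_depth=1
After op 5 (type): buf='blue' undo_depth=1 redo_depth=0
After op 6 (undo): buf='(empty)' undo_depth=0 redo_depth=1
After op 7 (type): buf='blue' undo_depth=1 redo_depth=0

Answer: blue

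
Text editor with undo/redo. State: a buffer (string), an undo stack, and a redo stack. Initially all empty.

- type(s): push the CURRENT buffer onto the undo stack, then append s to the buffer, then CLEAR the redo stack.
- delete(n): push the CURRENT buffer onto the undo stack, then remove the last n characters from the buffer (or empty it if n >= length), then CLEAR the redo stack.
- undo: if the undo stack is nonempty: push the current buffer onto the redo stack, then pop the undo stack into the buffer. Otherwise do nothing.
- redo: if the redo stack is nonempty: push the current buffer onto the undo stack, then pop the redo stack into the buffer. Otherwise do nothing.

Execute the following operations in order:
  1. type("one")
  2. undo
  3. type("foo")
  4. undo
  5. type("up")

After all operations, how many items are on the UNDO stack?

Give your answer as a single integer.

Answer: 1

Derivation:
After op 1 (type): buf='one' undo_depth=1 redo_depth=0
After op 2 (undo): buf='(empty)' undo_depth=0 redo_depth=1
After op 3 (type): buf='foo' undo_depth=1 redo_depth=0
After op 4 (undo): buf='(empty)' undo_depth=0 redo_depth=1
After op 5 (type): buf='up' undo_depth=1 redo_depth=0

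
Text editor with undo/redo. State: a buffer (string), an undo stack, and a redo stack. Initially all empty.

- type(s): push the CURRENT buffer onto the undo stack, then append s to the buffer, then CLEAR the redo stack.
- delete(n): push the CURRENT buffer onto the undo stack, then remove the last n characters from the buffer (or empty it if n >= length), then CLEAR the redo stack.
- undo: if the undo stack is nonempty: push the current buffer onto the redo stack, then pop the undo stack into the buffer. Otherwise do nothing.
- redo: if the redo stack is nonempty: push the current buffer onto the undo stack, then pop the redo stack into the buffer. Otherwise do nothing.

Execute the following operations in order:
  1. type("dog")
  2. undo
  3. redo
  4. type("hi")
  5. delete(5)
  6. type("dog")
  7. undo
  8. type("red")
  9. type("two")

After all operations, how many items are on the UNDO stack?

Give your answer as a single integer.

After op 1 (type): buf='dog' undo_depth=1 redo_depth=0
After op 2 (undo): buf='(empty)' undo_depth=0 redo_depth=1
After op 3 (redo): buf='dog' undo_depth=1 redo_depth=0
After op 4 (type): buf='doghi' undo_depth=2 redo_depth=0
After op 5 (delete): buf='(empty)' undo_depth=3 redo_depth=0
After op 6 (type): buf='dog' undo_depth=4 redo_depth=0
After op 7 (undo): buf='(empty)' undo_depth=3 redo_depth=1
After op 8 (type): buf='red' undo_depth=4 redo_depth=0
After op 9 (type): buf='redtwo' undo_depth=5 redo_depth=0

Answer: 5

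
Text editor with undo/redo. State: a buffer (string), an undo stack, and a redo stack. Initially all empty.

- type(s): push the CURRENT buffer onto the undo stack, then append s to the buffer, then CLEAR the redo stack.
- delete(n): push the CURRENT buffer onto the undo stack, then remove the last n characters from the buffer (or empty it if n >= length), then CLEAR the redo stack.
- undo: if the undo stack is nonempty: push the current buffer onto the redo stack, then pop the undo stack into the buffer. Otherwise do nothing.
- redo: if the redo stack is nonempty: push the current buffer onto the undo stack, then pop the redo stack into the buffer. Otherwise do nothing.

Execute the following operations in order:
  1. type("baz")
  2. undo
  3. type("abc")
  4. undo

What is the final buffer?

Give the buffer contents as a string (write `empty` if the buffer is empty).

After op 1 (type): buf='baz' undo_depth=1 redo_depth=0
After op 2 (undo): buf='(empty)' undo_depth=0 redo_depth=1
After op 3 (type): buf='abc' undo_depth=1 redo_depth=0
After op 4 (undo): buf='(empty)' undo_depth=0 redo_depth=1

Answer: empty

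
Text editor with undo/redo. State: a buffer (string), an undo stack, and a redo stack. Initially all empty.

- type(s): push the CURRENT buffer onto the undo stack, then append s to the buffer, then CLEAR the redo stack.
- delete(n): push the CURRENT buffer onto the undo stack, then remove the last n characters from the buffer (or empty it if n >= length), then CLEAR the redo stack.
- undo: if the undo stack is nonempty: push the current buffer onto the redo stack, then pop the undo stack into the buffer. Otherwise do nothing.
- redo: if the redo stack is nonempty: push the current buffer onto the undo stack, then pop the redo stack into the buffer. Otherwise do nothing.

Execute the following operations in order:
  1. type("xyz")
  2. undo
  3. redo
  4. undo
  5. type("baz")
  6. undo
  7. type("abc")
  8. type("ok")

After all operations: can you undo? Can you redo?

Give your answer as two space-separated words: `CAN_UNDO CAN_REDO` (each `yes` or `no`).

After op 1 (type): buf='xyz' undo_depth=1 redo_depth=0
After op 2 (undo): buf='(empty)' undo_depth=0 redo_depth=1
After op 3 (redo): buf='xyz' undo_depth=1 redo_depth=0
After op 4 (undo): buf='(empty)' undo_depth=0 redo_depth=1
After op 5 (type): buf='baz' undo_depth=1 redo_depth=0
After op 6 (undo): buf='(empty)' undo_depth=0 redo_depth=1
After op 7 (type): buf='abc' undo_depth=1 redo_depth=0
After op 8 (type): buf='abcok' undo_depth=2 redo_depth=0

Answer: yes no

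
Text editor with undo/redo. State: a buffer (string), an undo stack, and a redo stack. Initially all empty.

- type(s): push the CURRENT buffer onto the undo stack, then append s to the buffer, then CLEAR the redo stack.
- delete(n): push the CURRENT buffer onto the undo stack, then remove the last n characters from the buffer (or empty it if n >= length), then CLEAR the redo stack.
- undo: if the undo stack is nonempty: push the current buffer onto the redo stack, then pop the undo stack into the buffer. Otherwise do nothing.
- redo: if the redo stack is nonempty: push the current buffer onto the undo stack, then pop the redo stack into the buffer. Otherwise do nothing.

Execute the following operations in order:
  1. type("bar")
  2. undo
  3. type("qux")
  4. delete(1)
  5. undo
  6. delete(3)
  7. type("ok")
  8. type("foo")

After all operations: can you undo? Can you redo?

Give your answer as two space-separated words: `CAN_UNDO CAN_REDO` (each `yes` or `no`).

Answer: yes no

Derivation:
After op 1 (type): buf='bar' undo_depth=1 redo_depth=0
After op 2 (undo): buf='(empty)' undo_depth=0 redo_depth=1
After op 3 (type): buf='qux' undo_depth=1 redo_depth=0
After op 4 (delete): buf='qu' undo_depth=2 redo_depth=0
After op 5 (undo): buf='qux' undo_depth=1 redo_depth=1
After op 6 (delete): buf='(empty)' undo_depth=2 redo_depth=0
After op 7 (type): buf='ok' undo_depth=3 redo_depth=0
After op 8 (type): buf='okfoo' undo_depth=4 redo_depth=0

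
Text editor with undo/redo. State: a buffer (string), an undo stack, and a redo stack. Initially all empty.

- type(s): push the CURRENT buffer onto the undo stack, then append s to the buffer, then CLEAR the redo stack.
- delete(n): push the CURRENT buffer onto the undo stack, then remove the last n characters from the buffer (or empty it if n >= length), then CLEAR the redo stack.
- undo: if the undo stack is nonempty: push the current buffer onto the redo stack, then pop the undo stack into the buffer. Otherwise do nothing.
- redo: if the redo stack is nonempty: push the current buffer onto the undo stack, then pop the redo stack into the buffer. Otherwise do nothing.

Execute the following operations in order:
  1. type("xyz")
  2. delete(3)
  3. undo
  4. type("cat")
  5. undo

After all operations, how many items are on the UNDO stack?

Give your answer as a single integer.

After op 1 (type): buf='xyz' undo_depth=1 redo_depth=0
After op 2 (delete): buf='(empty)' undo_depth=2 redo_depth=0
After op 3 (undo): buf='xyz' undo_depth=1 redo_depth=1
After op 4 (type): buf='xyzcat' undo_depth=2 redo_depth=0
After op 5 (undo): buf='xyz' undo_depth=1 redo_depth=1

Answer: 1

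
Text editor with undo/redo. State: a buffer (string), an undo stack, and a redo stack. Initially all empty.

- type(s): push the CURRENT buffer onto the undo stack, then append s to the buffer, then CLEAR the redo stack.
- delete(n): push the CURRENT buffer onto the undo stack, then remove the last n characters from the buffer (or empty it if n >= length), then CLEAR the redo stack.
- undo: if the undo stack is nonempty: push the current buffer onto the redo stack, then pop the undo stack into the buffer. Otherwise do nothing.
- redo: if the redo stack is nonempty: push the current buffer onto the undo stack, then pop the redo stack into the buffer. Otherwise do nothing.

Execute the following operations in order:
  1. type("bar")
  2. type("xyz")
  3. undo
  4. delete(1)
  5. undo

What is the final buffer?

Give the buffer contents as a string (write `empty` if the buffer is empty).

After op 1 (type): buf='bar' undo_depth=1 redo_depth=0
After op 2 (type): buf='barxyz' undo_depth=2 redo_depth=0
After op 3 (undo): buf='bar' undo_depth=1 redo_depth=1
After op 4 (delete): buf='ba' undo_depth=2 redo_depth=0
After op 5 (undo): buf='bar' undo_depth=1 redo_depth=1

Answer: bar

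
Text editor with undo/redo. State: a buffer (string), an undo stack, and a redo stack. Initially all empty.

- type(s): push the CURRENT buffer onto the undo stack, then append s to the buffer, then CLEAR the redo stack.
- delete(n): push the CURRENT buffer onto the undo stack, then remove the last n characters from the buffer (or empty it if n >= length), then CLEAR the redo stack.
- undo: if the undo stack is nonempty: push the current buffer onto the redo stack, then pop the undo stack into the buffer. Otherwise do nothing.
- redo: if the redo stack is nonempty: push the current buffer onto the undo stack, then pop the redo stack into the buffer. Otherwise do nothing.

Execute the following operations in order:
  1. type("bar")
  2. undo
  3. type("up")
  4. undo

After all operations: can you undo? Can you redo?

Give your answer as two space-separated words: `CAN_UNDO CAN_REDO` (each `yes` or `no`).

After op 1 (type): buf='bar' undo_depth=1 redo_depth=0
After op 2 (undo): buf='(empty)' undo_depth=0 redo_depth=1
After op 3 (type): buf='up' undo_depth=1 redo_depth=0
After op 4 (undo): buf='(empty)' undo_depth=0 redo_depth=1

Answer: no yes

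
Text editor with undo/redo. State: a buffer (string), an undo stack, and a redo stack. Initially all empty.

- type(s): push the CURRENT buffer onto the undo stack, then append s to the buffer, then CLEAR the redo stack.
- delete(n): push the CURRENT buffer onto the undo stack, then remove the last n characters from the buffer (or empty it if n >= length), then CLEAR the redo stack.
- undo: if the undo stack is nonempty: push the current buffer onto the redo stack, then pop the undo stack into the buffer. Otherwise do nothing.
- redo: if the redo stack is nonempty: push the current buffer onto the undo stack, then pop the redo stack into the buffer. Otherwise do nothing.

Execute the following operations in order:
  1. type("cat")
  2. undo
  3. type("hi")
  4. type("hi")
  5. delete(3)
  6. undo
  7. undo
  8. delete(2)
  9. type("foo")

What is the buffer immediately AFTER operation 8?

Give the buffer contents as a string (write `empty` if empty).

Answer: empty

Derivation:
After op 1 (type): buf='cat' undo_depth=1 redo_depth=0
After op 2 (undo): buf='(empty)' undo_depth=0 redo_depth=1
After op 3 (type): buf='hi' undo_depth=1 redo_depth=0
After op 4 (type): buf='hihi' undo_depth=2 redo_depth=0
After op 5 (delete): buf='h' undo_depth=3 redo_depth=0
After op 6 (undo): buf='hihi' undo_depth=2 redo_depth=1
After op 7 (undo): buf='hi' undo_depth=1 redo_depth=2
After op 8 (delete): buf='(empty)' undo_depth=2 redo_depth=0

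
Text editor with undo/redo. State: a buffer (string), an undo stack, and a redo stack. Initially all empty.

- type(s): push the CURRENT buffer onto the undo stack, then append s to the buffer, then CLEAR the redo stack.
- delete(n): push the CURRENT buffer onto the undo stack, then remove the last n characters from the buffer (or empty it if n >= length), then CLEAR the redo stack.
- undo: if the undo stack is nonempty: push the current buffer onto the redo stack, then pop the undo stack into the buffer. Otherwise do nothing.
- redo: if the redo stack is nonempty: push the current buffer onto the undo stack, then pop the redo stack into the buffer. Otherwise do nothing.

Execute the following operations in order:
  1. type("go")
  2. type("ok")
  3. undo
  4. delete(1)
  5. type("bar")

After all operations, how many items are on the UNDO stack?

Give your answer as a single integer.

After op 1 (type): buf='go' undo_depth=1 redo_depth=0
After op 2 (type): buf='gook' undo_depth=2 redo_depth=0
After op 3 (undo): buf='go' undo_depth=1 redo_depth=1
After op 4 (delete): buf='g' undo_depth=2 redo_depth=0
After op 5 (type): buf='gbar' undo_depth=3 redo_depth=0

Answer: 3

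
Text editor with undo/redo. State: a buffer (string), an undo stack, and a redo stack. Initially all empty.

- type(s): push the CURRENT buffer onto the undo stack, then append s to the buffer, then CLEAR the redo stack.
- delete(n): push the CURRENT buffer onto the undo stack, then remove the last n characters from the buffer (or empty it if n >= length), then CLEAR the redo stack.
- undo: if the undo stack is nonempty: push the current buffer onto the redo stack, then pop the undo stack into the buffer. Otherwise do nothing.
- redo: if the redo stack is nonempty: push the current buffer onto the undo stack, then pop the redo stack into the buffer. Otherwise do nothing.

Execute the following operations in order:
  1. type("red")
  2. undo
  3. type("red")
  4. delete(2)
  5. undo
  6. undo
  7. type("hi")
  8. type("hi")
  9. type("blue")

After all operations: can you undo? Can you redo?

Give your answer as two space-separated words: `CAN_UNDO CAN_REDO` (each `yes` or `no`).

After op 1 (type): buf='red' undo_depth=1 redo_depth=0
After op 2 (undo): buf='(empty)' undo_depth=0 redo_depth=1
After op 3 (type): buf='red' undo_depth=1 redo_depth=0
After op 4 (delete): buf='r' undo_depth=2 redo_depth=0
After op 5 (undo): buf='red' undo_depth=1 redo_depth=1
After op 6 (undo): buf='(empty)' undo_depth=0 redo_depth=2
After op 7 (type): buf='hi' undo_depth=1 redo_depth=0
After op 8 (type): buf='hihi' undo_depth=2 redo_depth=0
After op 9 (type): buf='hihiblue' undo_depth=3 redo_depth=0

Answer: yes no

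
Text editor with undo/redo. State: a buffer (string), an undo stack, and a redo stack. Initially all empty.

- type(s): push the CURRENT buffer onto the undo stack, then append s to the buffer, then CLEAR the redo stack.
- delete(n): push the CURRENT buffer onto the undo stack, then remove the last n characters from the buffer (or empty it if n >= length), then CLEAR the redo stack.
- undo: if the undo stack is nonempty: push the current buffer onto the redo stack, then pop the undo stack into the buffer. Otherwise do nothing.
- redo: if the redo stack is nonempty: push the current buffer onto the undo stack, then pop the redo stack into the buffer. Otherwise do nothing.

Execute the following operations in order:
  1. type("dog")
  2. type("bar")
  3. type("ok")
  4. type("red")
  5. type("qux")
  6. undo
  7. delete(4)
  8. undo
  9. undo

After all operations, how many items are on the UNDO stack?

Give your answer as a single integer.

Answer: 3

Derivation:
After op 1 (type): buf='dog' undo_depth=1 redo_depth=0
After op 2 (type): buf='dogbar' undo_depth=2 redo_depth=0
After op 3 (type): buf='dogbarok' undo_depth=3 redo_depth=0
After op 4 (type): buf='dogbarokred' undo_depth=4 redo_depth=0
After op 5 (type): buf='dogbarokredqux' undo_depth=5 redo_depth=0
After op 6 (undo): buf='dogbarokred' undo_depth=4 redo_depth=1
After op 7 (delete): buf='dogbaro' undo_depth=5 redo_depth=0
After op 8 (undo): buf='dogbarokred' undo_depth=4 redo_depth=1
After op 9 (undo): buf='dogbarok' undo_depth=3 redo_depth=2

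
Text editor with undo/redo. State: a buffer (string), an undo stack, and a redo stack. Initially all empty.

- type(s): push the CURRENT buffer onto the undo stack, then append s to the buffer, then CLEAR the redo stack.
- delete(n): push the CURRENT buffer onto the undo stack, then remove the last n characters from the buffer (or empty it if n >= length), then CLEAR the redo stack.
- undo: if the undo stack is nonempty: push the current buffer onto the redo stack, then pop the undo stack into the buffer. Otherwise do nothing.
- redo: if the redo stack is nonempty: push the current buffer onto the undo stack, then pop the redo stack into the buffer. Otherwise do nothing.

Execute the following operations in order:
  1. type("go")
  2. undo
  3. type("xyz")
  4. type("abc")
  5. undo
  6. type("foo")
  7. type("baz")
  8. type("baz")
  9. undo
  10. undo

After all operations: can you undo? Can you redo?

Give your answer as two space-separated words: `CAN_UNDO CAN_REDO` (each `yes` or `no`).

Answer: yes yes

Derivation:
After op 1 (type): buf='go' undo_depth=1 redo_depth=0
After op 2 (undo): buf='(empty)' undo_depth=0 redo_depth=1
After op 3 (type): buf='xyz' undo_depth=1 redo_depth=0
After op 4 (type): buf='xyzabc' undo_depth=2 redo_depth=0
After op 5 (undo): buf='xyz' undo_depth=1 redo_depth=1
After op 6 (type): buf='xyzfoo' undo_depth=2 redo_depth=0
After op 7 (type): buf='xyzfoobaz' undo_depth=3 redo_depth=0
After op 8 (type): buf='xyzfoobazbaz' undo_depth=4 redo_depth=0
After op 9 (undo): buf='xyzfoobaz' undo_depth=3 redo_depth=1
After op 10 (undo): buf='xyzfoo' undo_depth=2 redo_depth=2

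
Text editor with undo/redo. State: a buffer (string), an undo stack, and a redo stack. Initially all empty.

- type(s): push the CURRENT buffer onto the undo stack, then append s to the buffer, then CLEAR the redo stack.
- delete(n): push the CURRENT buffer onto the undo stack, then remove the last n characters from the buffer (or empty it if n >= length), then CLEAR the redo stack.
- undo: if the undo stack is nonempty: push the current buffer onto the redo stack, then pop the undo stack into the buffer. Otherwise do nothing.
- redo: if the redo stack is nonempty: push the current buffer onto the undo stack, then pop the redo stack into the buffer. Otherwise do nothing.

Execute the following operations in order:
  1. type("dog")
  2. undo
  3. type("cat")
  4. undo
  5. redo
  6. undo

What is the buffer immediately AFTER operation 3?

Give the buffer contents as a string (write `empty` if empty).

Answer: cat

Derivation:
After op 1 (type): buf='dog' undo_depth=1 redo_depth=0
After op 2 (undo): buf='(empty)' undo_depth=0 redo_depth=1
After op 3 (type): buf='cat' undo_depth=1 redo_depth=0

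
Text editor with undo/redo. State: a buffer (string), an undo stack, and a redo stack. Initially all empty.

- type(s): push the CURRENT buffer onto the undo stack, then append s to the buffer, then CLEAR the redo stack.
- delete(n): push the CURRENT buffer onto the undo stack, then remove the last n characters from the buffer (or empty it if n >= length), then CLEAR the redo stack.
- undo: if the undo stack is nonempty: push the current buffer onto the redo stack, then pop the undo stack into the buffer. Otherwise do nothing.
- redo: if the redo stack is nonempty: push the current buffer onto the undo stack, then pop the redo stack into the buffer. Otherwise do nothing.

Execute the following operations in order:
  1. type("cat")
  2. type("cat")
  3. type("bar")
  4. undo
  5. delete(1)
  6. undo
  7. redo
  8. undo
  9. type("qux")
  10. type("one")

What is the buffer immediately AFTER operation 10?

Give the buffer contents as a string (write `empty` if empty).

After op 1 (type): buf='cat' undo_depth=1 redo_depth=0
After op 2 (type): buf='catcat' undo_depth=2 redo_depth=0
After op 3 (type): buf='catcatbar' undo_depth=3 redo_depth=0
After op 4 (undo): buf='catcat' undo_depth=2 redo_depth=1
After op 5 (delete): buf='catca' undo_depth=3 redo_depth=0
After op 6 (undo): buf='catcat' undo_depth=2 redo_depth=1
After op 7 (redo): buf='catca' undo_depth=3 redo_depth=0
After op 8 (undo): buf='catcat' undo_depth=2 redo_depth=1
After op 9 (type): buf='catcatqux' undo_depth=3 redo_depth=0
After op 10 (type): buf='catcatquxone' undo_depth=4 redo_depth=0

Answer: catcatquxone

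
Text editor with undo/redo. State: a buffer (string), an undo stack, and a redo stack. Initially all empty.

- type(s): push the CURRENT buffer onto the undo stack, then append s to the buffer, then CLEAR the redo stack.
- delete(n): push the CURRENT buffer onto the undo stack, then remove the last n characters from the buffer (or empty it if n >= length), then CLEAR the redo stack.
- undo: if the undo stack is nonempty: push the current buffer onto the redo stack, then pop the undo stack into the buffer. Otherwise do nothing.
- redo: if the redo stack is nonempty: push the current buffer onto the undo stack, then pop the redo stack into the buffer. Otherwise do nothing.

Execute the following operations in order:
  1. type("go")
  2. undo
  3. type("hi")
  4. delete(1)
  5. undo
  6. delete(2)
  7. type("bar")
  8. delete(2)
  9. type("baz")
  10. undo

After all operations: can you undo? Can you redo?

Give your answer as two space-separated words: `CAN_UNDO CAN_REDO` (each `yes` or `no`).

Answer: yes yes

Derivation:
After op 1 (type): buf='go' undo_depth=1 redo_depth=0
After op 2 (undo): buf='(empty)' undo_depth=0 redo_depth=1
After op 3 (type): buf='hi' undo_depth=1 redo_depth=0
After op 4 (delete): buf='h' undo_depth=2 redo_depth=0
After op 5 (undo): buf='hi' undo_depth=1 redo_depth=1
After op 6 (delete): buf='(empty)' undo_depth=2 redo_depth=0
After op 7 (type): buf='bar' undo_depth=3 redo_depth=0
After op 8 (delete): buf='b' undo_depth=4 redo_depth=0
After op 9 (type): buf='bbaz' undo_depth=5 redo_depth=0
After op 10 (undo): buf='b' undo_depth=4 redo_depth=1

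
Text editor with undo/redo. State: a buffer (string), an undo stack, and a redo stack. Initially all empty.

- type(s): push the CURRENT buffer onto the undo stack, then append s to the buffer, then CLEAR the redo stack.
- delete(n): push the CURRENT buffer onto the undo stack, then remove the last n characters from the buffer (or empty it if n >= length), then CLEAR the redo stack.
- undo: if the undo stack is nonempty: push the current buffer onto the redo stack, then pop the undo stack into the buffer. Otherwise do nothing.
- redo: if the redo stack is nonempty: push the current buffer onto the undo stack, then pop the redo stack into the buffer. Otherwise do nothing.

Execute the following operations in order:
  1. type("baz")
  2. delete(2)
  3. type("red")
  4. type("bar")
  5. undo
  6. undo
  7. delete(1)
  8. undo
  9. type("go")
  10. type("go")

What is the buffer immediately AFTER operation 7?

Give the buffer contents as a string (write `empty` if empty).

After op 1 (type): buf='baz' undo_depth=1 redo_depth=0
After op 2 (delete): buf='b' undo_depth=2 redo_depth=0
After op 3 (type): buf='bred' undo_depth=3 redo_depth=0
After op 4 (type): buf='bredbar' undo_depth=4 redo_depth=0
After op 5 (undo): buf='bred' undo_depth=3 redo_depth=1
After op 6 (undo): buf='b' undo_depth=2 redo_depth=2
After op 7 (delete): buf='(empty)' undo_depth=3 redo_depth=0

Answer: empty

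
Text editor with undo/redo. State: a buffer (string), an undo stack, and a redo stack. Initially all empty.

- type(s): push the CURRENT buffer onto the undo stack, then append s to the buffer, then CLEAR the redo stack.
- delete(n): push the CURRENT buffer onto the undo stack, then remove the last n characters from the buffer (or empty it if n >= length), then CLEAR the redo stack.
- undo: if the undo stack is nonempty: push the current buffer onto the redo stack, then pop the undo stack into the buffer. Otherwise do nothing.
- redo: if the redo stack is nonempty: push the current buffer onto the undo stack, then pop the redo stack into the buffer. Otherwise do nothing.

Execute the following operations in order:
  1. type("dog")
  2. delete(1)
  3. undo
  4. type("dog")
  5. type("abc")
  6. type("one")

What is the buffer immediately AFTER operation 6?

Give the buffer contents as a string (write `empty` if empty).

Answer: dogdogabcone

Derivation:
After op 1 (type): buf='dog' undo_depth=1 redo_depth=0
After op 2 (delete): buf='do' undo_depth=2 redo_depth=0
After op 3 (undo): buf='dog' undo_depth=1 redo_depth=1
After op 4 (type): buf='dogdog' undo_depth=2 redo_depth=0
After op 5 (type): buf='dogdogabc' undo_depth=3 redo_depth=0
After op 6 (type): buf='dogdogabcone' undo_depth=4 redo_depth=0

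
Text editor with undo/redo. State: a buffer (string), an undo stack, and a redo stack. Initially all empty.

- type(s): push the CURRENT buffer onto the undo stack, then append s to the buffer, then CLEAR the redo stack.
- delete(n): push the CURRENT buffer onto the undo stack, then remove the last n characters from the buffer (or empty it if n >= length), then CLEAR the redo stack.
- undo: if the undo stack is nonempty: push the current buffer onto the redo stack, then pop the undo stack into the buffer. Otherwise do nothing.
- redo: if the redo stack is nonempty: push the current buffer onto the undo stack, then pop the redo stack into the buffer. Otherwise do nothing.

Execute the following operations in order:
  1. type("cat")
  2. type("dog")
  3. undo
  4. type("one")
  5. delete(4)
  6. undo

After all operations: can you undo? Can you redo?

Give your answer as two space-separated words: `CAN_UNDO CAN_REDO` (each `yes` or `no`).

After op 1 (type): buf='cat' undo_depth=1 redo_depth=0
After op 2 (type): buf='catdog' undo_depth=2 redo_depth=0
After op 3 (undo): buf='cat' undo_depth=1 redo_depth=1
After op 4 (type): buf='catone' undo_depth=2 redo_depth=0
After op 5 (delete): buf='ca' undo_depth=3 redo_depth=0
After op 6 (undo): buf='catone' undo_depth=2 redo_depth=1

Answer: yes yes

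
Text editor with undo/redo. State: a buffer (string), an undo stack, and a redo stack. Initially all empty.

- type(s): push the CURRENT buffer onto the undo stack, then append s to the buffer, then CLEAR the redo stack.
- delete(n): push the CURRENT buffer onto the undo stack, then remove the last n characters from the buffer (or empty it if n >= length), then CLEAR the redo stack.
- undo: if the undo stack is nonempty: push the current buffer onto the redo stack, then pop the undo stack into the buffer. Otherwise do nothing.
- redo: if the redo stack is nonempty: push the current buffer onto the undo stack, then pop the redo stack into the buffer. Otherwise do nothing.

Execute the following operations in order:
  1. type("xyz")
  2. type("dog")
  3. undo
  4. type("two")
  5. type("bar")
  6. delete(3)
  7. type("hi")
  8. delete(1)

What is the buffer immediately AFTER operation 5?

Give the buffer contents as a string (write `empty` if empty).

Answer: xyztwobar

Derivation:
After op 1 (type): buf='xyz' undo_depth=1 redo_depth=0
After op 2 (type): buf='xyzdog' undo_depth=2 redo_depth=0
After op 3 (undo): buf='xyz' undo_depth=1 redo_depth=1
After op 4 (type): buf='xyztwo' undo_depth=2 redo_depth=0
After op 5 (type): buf='xyztwobar' undo_depth=3 redo_depth=0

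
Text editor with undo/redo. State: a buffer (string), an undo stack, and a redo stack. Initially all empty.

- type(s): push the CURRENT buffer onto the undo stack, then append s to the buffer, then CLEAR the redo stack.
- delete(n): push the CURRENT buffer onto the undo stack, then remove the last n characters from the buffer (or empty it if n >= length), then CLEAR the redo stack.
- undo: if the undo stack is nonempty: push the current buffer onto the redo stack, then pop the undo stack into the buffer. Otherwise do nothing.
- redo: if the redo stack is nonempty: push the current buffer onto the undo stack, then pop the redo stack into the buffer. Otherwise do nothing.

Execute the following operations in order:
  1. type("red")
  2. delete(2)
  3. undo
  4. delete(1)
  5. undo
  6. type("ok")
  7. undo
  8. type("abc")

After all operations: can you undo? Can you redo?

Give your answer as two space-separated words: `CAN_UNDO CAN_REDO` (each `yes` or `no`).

After op 1 (type): buf='red' undo_depth=1 redo_depth=0
After op 2 (delete): buf='r' undo_depth=2 redo_depth=0
After op 3 (undo): buf='red' undo_depth=1 redo_depth=1
After op 4 (delete): buf='re' undo_depth=2 redo_depth=0
After op 5 (undo): buf='red' undo_depth=1 redo_depth=1
After op 6 (type): buf='redok' undo_depth=2 redo_depth=0
After op 7 (undo): buf='red' undo_depth=1 redo_depth=1
After op 8 (type): buf='redabc' undo_depth=2 redo_depth=0

Answer: yes no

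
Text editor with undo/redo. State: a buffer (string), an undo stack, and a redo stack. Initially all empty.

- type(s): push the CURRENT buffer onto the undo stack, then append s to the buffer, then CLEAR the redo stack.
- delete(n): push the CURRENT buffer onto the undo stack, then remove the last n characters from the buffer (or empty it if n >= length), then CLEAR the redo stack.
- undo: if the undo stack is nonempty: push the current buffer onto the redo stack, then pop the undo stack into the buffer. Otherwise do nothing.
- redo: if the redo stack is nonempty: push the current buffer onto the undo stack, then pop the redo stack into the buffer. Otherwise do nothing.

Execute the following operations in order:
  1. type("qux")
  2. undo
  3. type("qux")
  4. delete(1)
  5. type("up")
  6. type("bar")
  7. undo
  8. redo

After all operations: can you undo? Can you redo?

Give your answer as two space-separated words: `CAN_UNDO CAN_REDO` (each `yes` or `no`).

After op 1 (type): buf='qux' undo_depth=1 redo_depth=0
After op 2 (undo): buf='(empty)' undo_depth=0 redo_depth=1
After op 3 (type): buf='qux' undo_depth=1 redo_depth=0
After op 4 (delete): buf='qu' undo_depth=2 redo_depth=0
After op 5 (type): buf='quup' undo_depth=3 redo_depth=0
After op 6 (type): buf='quupbar' undo_depth=4 redo_depth=0
After op 7 (undo): buf='quup' undo_depth=3 redo_depth=1
After op 8 (redo): buf='quupbar' undo_depth=4 redo_depth=0

Answer: yes no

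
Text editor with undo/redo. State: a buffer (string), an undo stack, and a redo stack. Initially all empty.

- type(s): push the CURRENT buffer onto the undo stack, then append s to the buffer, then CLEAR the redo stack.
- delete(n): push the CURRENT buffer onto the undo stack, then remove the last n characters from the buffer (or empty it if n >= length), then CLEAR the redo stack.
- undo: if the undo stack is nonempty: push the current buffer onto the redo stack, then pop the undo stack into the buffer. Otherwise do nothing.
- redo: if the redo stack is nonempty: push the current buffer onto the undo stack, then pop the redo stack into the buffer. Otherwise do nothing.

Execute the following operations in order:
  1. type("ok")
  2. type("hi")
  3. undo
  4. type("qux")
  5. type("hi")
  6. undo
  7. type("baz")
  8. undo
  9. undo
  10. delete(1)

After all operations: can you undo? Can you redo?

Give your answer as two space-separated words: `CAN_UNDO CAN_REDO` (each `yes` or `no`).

After op 1 (type): buf='ok' undo_depth=1 redo_depth=0
After op 2 (type): buf='okhi' undo_depth=2 redo_depth=0
After op 3 (undo): buf='ok' undo_depth=1 redo_depth=1
After op 4 (type): buf='okqux' undo_depth=2 redo_depth=0
After op 5 (type): buf='okquxhi' undo_depth=3 redo_depth=0
After op 6 (undo): buf='okqux' undo_depth=2 redo_depth=1
After op 7 (type): buf='okquxbaz' undo_depth=3 redo_depth=0
After op 8 (undo): buf='okqux' undo_depth=2 redo_depth=1
After op 9 (undo): buf='ok' undo_depth=1 redo_depth=2
After op 10 (delete): buf='o' undo_depth=2 redo_depth=0

Answer: yes no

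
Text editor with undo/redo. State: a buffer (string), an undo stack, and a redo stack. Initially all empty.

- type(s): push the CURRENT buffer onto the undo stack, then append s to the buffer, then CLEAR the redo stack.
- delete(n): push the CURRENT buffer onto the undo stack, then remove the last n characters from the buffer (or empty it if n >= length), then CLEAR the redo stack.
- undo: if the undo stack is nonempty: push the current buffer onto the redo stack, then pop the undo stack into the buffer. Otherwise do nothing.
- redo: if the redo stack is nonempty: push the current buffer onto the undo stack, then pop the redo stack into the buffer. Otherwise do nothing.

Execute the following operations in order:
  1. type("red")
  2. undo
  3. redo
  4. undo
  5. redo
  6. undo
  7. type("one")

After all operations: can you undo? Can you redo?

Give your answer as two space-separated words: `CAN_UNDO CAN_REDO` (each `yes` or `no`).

Answer: yes no

Derivation:
After op 1 (type): buf='red' undo_depth=1 redo_depth=0
After op 2 (undo): buf='(empty)' undo_depth=0 redo_depth=1
After op 3 (redo): buf='red' undo_depth=1 redo_depth=0
After op 4 (undo): buf='(empty)' undo_depth=0 redo_depth=1
After op 5 (redo): buf='red' undo_depth=1 redo_depth=0
After op 6 (undo): buf='(empty)' undo_depth=0 redo_depth=1
After op 7 (type): buf='one' undo_depth=1 redo_depth=0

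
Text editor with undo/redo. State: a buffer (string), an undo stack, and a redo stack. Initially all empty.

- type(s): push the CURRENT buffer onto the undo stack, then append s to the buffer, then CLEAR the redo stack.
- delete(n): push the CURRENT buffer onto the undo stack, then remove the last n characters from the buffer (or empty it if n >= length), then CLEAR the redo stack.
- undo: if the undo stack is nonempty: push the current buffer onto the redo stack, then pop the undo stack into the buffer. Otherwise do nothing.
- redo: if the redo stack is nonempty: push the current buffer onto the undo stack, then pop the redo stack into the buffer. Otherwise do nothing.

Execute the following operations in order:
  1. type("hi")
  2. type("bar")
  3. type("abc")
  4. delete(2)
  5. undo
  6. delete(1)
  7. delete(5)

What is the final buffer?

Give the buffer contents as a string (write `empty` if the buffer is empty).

After op 1 (type): buf='hi' undo_depth=1 redo_depth=0
After op 2 (type): buf='hibar' undo_depth=2 redo_depth=0
After op 3 (type): buf='hibarabc' undo_depth=3 redo_depth=0
After op 4 (delete): buf='hibara' undo_depth=4 redo_depth=0
After op 5 (undo): buf='hibarabc' undo_depth=3 redo_depth=1
After op 6 (delete): buf='hibarab' undo_depth=4 redo_depth=0
After op 7 (delete): buf='hi' undo_depth=5 redo_depth=0

Answer: hi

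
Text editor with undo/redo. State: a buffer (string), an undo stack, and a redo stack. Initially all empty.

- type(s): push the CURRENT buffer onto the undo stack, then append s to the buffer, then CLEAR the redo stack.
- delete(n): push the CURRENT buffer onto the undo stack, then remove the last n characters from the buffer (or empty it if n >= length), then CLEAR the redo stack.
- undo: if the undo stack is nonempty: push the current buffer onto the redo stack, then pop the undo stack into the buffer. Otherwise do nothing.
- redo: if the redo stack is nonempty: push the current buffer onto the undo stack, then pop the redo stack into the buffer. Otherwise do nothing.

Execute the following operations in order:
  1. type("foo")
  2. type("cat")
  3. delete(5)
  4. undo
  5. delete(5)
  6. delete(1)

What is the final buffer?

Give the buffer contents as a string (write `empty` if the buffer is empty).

After op 1 (type): buf='foo' undo_depth=1 redo_depth=0
After op 2 (type): buf='foocat' undo_depth=2 redo_depth=0
After op 3 (delete): buf='f' undo_depth=3 redo_depth=0
After op 4 (undo): buf='foocat' undo_depth=2 redo_depth=1
After op 5 (delete): buf='f' undo_depth=3 redo_depth=0
After op 6 (delete): buf='(empty)' undo_depth=4 redo_depth=0

Answer: empty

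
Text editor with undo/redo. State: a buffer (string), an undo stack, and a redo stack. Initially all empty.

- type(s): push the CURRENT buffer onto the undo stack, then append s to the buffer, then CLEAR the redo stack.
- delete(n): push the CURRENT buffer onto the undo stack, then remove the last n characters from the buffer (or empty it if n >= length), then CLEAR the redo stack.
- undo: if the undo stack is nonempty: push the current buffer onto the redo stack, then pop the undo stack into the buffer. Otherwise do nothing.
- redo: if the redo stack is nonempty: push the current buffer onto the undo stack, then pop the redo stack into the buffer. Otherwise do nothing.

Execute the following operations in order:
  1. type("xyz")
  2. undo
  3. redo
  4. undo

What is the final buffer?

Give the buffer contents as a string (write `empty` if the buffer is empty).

Answer: empty

Derivation:
After op 1 (type): buf='xyz' undo_depth=1 redo_depth=0
After op 2 (undo): buf='(empty)' undo_depth=0 redo_depth=1
After op 3 (redo): buf='xyz' undo_depth=1 redo_depth=0
After op 4 (undo): buf='(empty)' undo_depth=0 redo_depth=1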